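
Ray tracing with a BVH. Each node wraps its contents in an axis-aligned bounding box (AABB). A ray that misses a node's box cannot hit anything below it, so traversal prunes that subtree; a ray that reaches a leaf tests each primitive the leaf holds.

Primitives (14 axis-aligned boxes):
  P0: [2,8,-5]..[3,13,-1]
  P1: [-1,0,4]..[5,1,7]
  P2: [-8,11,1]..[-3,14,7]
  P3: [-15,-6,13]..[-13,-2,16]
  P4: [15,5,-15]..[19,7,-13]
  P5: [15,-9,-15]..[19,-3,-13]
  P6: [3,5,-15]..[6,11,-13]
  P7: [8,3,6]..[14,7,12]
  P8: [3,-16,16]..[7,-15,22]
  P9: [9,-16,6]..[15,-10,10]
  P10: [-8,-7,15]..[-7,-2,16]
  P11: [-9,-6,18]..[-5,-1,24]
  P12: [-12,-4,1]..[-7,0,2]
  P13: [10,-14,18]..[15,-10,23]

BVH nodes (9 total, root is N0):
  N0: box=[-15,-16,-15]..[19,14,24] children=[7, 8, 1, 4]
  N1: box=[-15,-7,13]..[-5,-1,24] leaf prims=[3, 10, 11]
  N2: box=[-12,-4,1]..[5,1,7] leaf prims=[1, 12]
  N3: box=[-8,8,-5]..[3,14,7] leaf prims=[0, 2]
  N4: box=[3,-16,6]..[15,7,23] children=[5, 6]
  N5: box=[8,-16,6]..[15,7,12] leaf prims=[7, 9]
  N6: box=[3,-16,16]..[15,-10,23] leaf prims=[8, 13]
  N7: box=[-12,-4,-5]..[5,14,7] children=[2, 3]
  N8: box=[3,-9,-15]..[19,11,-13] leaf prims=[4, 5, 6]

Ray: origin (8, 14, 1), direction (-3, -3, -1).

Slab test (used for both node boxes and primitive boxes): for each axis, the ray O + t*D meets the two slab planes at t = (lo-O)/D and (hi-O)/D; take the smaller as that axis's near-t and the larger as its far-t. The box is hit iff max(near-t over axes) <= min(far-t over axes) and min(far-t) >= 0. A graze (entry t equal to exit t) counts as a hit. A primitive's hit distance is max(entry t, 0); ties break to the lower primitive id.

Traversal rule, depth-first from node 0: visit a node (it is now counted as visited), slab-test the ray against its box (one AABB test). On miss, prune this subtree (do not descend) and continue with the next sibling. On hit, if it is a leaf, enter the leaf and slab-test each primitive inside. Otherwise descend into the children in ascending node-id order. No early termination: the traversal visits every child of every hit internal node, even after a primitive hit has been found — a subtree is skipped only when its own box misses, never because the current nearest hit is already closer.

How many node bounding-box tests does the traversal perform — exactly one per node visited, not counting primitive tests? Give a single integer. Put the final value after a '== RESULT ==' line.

Traverse from the root:
N0 x:[-11/3,23/3] y:[0,10] z:[-23,16] -> hit [0,23/3], descend [1, 4, 7, 8]
  N1 x:[13/3,23/3] y:[5,7] z:[-23,-12] -> miss, prune
  N4 x:[-7/3,5/3] y:[7/3,10] z:[-22,-5] -> miss, prune
  N7 x:[1,20/3] y:[0,6] z:[-6,6] -> hit [1,6], descend [2, 3]
    N2 x:[1,20/3] y:[13/3,6] z:[-6,0] -> miss, prune
    N3 x:[5/3,16/3] y:[0,2] z:[-6,6] -> hit [5/3,2] leaf, test {P0@t=2, P2(miss)}
  N8 x:[-11/3,5/3] y:[1,23/3] z:[14,16] -> miss, prune

Summary -> nodes [0, 1, 4, 7, 2, 3, 8]; box-tests=7; leaf-entries=1; first=P0

== RESULT ==
7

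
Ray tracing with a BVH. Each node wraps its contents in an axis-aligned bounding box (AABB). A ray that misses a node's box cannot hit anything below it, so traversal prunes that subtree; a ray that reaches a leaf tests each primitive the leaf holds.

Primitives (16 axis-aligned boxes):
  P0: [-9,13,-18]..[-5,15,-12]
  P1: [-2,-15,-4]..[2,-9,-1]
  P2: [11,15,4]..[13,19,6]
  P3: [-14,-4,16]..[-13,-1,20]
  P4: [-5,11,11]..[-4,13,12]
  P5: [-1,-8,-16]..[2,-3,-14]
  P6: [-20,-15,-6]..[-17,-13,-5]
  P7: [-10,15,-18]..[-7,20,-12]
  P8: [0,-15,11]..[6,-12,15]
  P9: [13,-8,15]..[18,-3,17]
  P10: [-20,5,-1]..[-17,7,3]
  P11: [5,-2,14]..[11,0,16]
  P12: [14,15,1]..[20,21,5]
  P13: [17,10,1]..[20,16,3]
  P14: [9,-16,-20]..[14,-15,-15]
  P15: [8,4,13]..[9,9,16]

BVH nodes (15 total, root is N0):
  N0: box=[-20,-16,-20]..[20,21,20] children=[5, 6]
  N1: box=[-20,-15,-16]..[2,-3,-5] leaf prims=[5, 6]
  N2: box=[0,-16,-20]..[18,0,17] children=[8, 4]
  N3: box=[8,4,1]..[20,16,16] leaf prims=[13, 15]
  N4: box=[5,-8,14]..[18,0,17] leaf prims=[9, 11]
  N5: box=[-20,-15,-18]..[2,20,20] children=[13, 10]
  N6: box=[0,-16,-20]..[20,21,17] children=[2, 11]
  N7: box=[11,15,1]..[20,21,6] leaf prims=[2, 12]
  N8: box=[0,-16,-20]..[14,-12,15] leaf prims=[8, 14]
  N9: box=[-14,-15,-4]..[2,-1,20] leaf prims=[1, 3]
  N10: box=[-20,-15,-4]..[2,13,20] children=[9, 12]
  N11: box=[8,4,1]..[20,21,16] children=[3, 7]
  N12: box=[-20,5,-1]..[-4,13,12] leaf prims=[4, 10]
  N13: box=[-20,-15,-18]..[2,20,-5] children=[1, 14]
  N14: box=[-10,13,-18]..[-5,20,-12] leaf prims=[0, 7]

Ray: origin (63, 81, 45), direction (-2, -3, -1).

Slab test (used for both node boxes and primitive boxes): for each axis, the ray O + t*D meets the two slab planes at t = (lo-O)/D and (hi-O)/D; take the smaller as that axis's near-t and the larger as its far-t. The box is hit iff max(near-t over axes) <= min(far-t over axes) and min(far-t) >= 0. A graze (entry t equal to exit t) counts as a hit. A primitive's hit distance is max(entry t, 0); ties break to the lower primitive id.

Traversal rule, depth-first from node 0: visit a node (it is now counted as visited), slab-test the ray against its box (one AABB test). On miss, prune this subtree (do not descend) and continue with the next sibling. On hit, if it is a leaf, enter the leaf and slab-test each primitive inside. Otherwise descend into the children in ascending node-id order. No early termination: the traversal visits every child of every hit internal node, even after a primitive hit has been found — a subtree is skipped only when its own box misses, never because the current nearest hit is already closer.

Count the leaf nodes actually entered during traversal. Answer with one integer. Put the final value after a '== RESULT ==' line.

Trace the traversal:
N0 x:[43/2,83/2] y:[20,97/3] z:[25,65] -> hit [25,97/3], descend [5, 6]
  N5 x:[61/2,83/2] y:[61/3,32] z:[25,63] -> hit [61/2,32], descend [10, 13]
    N10 x:[61/2,83/2] y:[68/3,32] z:[25,49] -> hit [61/2,32], descend [9, 12]
      N9 x:[61/2,77/2] y:[82/3,32] z:[25,49] -> hit [61/2,32] leaf, test {P1(miss), P3(miss)}
      N12 x:[67/2,83/2] y:[68/3,76/3] z:[33,46] -> miss, prune
    N13 x:[61/2,83/2] y:[61/3,32] z:[50,63] -> miss, prune
  N6 x:[43/2,63/2] y:[20,97/3] z:[28,65] -> hit [28,63/2], descend [2, 11]
    N2 x:[45/2,63/2] y:[27,97/3] z:[28,65] -> hit [28,63/2], descend [4, 8]
      N4 x:[45/2,29] y:[27,89/3] z:[28,31] -> hit [28,29] leaf, test {P9(miss), P11(miss)}
      N8 x:[49/2,63/2] y:[31,97/3] z:[30,65] -> hit [31,63/2] leaf, test {P8@t=31, P14(miss)}
    N11 x:[43/2,55/2] y:[20,77/3] z:[29,44] -> miss, prune

11 AABB tests over nodes [0, 5, 10, 9, 12, 13, 6, 2, 4, 8, 11]; 3 leaves entered; closest P8.

== RESULT ==
3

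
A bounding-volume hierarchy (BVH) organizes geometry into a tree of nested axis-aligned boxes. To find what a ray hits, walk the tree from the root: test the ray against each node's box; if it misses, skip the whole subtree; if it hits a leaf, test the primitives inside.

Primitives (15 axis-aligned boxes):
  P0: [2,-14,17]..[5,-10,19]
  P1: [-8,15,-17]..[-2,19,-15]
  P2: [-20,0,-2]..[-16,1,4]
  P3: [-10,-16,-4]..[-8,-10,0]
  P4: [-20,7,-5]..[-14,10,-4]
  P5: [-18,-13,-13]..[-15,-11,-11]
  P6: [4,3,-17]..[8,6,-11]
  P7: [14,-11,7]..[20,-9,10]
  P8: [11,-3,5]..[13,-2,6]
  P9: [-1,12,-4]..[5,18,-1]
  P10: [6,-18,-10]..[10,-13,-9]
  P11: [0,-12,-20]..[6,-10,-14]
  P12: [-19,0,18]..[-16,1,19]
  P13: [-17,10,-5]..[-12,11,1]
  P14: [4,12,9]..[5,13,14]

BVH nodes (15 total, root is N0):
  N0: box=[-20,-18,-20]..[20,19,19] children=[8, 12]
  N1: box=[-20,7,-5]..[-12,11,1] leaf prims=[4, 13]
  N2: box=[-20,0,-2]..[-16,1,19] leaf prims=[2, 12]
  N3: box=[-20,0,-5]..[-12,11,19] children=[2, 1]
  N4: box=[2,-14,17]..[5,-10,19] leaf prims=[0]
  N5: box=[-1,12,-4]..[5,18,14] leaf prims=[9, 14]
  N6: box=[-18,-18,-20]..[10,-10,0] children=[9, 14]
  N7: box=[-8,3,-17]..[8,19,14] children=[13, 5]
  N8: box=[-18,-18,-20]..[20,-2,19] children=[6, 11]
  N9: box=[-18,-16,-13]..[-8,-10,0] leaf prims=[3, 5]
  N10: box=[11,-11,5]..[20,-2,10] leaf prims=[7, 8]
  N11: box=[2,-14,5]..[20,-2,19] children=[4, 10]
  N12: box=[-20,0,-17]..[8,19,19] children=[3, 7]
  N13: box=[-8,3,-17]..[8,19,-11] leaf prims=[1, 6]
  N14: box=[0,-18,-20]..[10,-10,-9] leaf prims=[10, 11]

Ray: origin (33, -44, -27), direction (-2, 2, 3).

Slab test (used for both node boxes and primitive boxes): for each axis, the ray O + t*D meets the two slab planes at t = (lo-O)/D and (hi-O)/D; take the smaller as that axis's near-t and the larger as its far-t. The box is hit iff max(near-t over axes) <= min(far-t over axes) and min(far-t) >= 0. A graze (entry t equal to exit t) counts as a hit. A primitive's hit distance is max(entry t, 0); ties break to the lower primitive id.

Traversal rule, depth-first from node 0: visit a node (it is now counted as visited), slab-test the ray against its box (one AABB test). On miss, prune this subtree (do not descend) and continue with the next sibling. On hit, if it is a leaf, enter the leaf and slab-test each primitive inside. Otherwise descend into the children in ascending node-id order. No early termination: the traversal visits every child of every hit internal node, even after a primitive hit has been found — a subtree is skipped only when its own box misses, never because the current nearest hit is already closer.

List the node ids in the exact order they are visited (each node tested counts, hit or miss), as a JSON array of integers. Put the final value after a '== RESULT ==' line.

Traverse from the root:
N0 x:[13/2,53/2] y:[13,63/2] z:[7/3,46/3] -> hit [13,46/3], descend [8, 12]
  N8 x:[13/2,51/2] y:[13,21] z:[7/3,46/3] -> hit [13,46/3], descend [6, 11]
    N6 x:[23/2,51/2] y:[13,17] z:[7/3,9] -> miss, prune
    N11 x:[13/2,31/2] y:[15,21] z:[32/3,46/3] -> hit [15,46/3], descend [4, 10]
      N4 x:[14,31/2] y:[15,17] z:[44/3,46/3] -> hit [15,46/3] leaf, test {P0@t=15}
      N10 x:[13/2,11] y:[33/2,21] z:[32/3,37/3] -> miss, prune
  N12 x:[25/2,53/2] y:[22,63/2] z:[10/3,46/3] -> miss, prune

Summary -> nodes [0, 8, 6, 11, 4, 10, 12]; box-tests=7; leaf-entries=1; first=P0

== RESULT ==
[0, 8, 6, 11, 4, 10, 12]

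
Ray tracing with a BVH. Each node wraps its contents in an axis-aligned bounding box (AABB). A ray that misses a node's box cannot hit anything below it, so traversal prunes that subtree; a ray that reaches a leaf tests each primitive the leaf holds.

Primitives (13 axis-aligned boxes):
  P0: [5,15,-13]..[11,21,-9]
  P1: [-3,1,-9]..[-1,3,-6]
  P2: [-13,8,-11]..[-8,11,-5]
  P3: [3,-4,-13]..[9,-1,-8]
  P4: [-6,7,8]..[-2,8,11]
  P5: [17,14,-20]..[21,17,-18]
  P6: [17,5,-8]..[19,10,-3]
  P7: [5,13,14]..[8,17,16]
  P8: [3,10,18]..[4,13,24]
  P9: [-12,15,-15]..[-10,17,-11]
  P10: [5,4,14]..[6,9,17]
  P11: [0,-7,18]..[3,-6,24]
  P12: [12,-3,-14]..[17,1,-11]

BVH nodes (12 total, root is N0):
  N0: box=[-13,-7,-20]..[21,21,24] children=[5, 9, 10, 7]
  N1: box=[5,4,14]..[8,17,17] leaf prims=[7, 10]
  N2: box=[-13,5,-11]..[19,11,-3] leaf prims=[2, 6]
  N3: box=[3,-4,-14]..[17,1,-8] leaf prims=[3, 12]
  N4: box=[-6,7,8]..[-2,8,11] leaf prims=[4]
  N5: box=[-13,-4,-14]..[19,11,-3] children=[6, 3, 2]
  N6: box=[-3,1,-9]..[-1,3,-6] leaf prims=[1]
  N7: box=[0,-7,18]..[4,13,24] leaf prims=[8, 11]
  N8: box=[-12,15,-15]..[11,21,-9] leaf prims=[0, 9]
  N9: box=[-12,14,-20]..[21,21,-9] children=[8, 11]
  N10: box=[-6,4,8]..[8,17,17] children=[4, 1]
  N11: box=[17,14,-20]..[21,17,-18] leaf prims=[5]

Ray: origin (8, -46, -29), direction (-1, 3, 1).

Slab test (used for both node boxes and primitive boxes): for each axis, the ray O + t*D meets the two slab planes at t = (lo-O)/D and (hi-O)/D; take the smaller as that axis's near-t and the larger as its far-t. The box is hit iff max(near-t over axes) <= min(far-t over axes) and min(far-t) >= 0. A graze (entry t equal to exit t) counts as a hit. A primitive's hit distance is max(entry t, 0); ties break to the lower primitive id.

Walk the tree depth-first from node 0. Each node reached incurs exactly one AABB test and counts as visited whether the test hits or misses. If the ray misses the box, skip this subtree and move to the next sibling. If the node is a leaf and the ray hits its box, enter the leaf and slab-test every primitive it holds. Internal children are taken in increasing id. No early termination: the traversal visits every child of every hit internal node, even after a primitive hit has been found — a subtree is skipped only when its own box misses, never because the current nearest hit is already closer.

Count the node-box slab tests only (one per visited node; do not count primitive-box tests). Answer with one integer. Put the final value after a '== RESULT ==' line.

Traverse from the root:
N0 x:[-13,21] y:[13,67/3] z:[9,53] -> hit [13,21], descend [5, 7, 9, 10]
  N5 x:[-11,21] y:[14,19] z:[15,26] -> hit [15,19], descend [2, 3, 6]
    N2 x:[-11,21] y:[17,19] z:[18,26] -> hit [18,19] leaf, test {P2@t=18, P6(miss)}
    N3 x:[-9,5] y:[14,47/3] z:[15,21] -> miss, prune
    N6 x:[9,11] y:[47/3,49/3] z:[20,23] -> miss, prune
  N7 x:[4,8] y:[13,59/3] z:[47,53] -> miss, prune
  N9 x:[-13,20] y:[20,67/3] z:[9,20] -> hit [20,20], descend [8, 11]
    N8 x:[-3,20] y:[61/3,67/3] z:[14,20] -> miss, prune
    N11 x:[-13,-9] y:[20,21] z:[9,11] -> miss, prune
  N10 x:[0,14] y:[50/3,21] z:[37,46] -> miss, prune

Visited [0, 5, 2, 3, 6, 7, 9, 8, 11, 10]. Tests: 10 box, 1 leaf. Nearest: P2.

== RESULT ==
10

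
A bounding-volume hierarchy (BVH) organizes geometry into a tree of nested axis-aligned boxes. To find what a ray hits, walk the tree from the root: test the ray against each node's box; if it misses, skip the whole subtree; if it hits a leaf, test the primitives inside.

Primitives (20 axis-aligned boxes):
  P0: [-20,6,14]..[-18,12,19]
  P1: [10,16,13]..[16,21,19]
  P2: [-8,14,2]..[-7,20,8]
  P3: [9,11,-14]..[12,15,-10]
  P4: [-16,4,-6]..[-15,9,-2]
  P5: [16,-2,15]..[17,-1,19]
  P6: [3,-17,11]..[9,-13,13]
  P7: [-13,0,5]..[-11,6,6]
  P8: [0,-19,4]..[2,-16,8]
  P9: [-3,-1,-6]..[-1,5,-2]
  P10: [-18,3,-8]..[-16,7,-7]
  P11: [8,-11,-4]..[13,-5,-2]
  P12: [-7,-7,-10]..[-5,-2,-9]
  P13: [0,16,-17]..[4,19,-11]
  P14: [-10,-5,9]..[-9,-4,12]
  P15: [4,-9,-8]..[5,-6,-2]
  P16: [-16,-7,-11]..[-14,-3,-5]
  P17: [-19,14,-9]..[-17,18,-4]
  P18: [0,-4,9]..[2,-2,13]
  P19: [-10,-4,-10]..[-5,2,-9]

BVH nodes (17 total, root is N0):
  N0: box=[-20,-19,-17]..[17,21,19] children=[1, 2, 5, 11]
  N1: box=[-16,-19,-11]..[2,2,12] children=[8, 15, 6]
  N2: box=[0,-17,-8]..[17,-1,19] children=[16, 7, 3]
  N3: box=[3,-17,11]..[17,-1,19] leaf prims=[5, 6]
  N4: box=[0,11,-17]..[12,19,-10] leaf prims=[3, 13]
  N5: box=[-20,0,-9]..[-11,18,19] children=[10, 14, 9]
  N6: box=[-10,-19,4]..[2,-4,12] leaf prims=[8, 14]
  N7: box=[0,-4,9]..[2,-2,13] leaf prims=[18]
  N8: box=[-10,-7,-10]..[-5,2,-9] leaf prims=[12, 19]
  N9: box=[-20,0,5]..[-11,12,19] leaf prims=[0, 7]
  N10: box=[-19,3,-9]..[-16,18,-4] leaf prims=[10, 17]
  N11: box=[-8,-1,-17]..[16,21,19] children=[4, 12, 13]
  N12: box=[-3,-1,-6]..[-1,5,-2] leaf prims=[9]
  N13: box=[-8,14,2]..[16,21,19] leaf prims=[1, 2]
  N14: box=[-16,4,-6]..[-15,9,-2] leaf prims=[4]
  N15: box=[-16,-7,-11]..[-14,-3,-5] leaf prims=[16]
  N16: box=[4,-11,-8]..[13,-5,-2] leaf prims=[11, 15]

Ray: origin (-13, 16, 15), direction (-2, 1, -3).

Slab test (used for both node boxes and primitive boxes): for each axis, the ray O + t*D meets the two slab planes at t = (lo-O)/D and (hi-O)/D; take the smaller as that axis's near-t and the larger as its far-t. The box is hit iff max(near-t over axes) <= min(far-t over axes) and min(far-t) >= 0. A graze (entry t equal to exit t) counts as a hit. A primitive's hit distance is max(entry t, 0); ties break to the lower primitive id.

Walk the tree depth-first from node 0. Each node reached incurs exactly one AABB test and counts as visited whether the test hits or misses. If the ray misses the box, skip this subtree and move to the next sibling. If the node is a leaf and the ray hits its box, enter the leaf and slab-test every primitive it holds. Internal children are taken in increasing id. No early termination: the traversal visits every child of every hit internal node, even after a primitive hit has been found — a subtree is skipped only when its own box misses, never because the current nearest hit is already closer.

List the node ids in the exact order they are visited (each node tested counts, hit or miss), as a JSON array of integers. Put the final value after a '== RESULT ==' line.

Traverse from the root:
N0 x:[-15,7/2] y:[-35,5] z:[-4/3,32/3] -> hit [-4/3,7/2], descend [1, 2, 5, 11]
  N1 x:[-15/2,3/2] y:[-35,-14] z:[1,26/3] -> miss, prune
  N2 x:[-15,-13/2] y:[-33,-17] z:[-4/3,23/3] -> miss, prune
  N5 x:[-1,7/2] y:[-16,2] z:[-4/3,8] -> hit [-1,2], descend [9, 10, 14]
    N9 x:[-1,7/2] y:[-16,-4] z:[-4/3,10/3] -> miss, prune
    N10 x:[3/2,3] y:[-13,2] z:[19/3,8] -> miss, prune
    N14 x:[1,3/2] y:[-12,-7] z:[17/3,7] -> miss, prune
  N11 x:[-29/2,-5/2] y:[-17,5] z:[-4/3,32/3] -> miss, prune

Summary -> nodes [0, 1, 2, 5, 9, 10, 14, 11]; box-tests=8; leaf-entries=0; first=miss

== RESULT ==
[0, 1, 2, 5, 9, 10, 14, 11]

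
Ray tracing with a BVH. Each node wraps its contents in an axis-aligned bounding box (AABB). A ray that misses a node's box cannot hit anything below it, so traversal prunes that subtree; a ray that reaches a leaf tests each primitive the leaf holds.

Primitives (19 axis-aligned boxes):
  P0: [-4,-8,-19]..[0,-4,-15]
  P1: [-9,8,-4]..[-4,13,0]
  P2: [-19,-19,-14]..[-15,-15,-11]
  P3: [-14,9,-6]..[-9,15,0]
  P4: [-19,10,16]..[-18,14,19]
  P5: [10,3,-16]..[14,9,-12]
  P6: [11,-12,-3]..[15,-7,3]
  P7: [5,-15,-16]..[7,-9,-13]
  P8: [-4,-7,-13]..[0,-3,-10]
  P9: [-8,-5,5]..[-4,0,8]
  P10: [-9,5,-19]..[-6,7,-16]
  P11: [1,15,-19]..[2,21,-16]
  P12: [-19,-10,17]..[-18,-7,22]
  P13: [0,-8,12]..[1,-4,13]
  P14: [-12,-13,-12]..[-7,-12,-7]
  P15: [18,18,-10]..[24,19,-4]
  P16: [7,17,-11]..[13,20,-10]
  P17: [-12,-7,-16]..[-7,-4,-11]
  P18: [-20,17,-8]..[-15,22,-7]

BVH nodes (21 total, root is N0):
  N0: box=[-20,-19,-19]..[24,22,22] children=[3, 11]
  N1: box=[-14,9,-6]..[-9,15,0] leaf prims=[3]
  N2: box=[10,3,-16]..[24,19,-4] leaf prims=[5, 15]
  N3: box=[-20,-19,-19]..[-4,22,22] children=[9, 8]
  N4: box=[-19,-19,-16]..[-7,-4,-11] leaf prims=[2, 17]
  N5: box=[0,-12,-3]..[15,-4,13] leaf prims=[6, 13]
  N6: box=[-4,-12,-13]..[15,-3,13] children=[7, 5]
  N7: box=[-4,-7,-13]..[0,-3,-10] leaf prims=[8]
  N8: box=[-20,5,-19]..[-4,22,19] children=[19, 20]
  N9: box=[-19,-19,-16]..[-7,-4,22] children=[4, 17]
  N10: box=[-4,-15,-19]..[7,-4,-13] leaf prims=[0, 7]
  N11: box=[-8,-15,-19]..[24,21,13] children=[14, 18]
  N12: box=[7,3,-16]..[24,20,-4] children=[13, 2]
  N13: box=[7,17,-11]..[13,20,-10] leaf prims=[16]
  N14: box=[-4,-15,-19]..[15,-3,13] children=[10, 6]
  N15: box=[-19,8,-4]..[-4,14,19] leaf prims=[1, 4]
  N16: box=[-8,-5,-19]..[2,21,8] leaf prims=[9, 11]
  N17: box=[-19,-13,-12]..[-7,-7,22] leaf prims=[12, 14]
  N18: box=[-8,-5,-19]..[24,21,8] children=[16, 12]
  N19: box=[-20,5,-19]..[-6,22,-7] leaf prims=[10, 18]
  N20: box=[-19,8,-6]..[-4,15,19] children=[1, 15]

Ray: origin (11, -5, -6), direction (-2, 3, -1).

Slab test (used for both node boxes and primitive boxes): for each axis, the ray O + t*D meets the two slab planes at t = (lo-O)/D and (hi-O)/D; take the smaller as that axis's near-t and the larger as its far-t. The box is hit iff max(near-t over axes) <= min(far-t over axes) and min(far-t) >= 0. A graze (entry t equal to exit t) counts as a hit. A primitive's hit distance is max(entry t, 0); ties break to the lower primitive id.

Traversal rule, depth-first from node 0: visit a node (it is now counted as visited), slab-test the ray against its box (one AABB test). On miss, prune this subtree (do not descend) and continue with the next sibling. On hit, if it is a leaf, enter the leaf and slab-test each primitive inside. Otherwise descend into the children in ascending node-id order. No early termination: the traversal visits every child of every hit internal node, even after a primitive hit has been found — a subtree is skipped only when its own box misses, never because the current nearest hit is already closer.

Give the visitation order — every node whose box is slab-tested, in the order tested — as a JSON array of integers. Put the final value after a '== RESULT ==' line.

Traverse from the root:
N0 x:[-13/2,31/2] y:[-14/3,9] z:[-28,13] -> hit [-14/3,9], descend [3, 11]
  N3 x:[15/2,31/2] y:[-14/3,9] z:[-28,13] -> hit [15/2,9], descend [8, 9]
    N8 x:[15/2,31/2] y:[10/3,9] z:[-25,13] -> hit [15/2,9], descend [19, 20]
      N19 x:[17/2,31/2] y:[10/3,9] z:[1,13] -> hit [17/2,9] leaf, test {P10(miss), P18(miss)}
      N20 x:[15/2,15] y:[13/3,20/3] z:[-25,0] -> miss, prune
    N9 x:[9,15] y:[-14/3,1/3] z:[-28,10] -> miss, prune
  N11 x:[-13/2,19/2] y:[-10/3,26/3] z:[-19,13] -> hit [-10/3,26/3], descend [14, 18]
    N14 x:[-2,15/2] y:[-10/3,2/3] z:[-19,13] -> hit [-2,2/3], descend [6, 10]
      N6 x:[-2,15/2] y:[-7/3,2/3] z:[-19,7] -> hit [-2,2/3], descend [5, 7]
        N5 x:[-2,11/2] y:[-7/3,1/3] z:[-19,-3] -> miss, prune
        N7 x:[11/2,15/2] y:[-2/3,2/3] z:[4,7] -> miss, prune
      N10 x:[2,15/2] y:[-10/3,1/3] z:[7,13] -> miss, prune
    N18 x:[-13/2,19/2] y:[0,26/3] z:[-14,13] -> hit [0,26/3], descend [12, 16]
      N12 x:[-13/2,2] y:[8/3,25/3] z:[-2,10] -> miss, prune
      N16 x:[9/2,19/2] y:[0,26/3] z:[-14,13] -> hit [9/2,26/3] leaf, test {P9(miss), P11(miss)}

Visited [0, 3, 8, 19, 20, 9, 11, 14, 6, 5, 7, 10, 18, 12, 16]. Tests: 15 box, 2 leaf. Nearest: miss.

== RESULT ==
[0, 3, 8, 19, 20, 9, 11, 14, 6, 5, 7, 10, 18, 12, 16]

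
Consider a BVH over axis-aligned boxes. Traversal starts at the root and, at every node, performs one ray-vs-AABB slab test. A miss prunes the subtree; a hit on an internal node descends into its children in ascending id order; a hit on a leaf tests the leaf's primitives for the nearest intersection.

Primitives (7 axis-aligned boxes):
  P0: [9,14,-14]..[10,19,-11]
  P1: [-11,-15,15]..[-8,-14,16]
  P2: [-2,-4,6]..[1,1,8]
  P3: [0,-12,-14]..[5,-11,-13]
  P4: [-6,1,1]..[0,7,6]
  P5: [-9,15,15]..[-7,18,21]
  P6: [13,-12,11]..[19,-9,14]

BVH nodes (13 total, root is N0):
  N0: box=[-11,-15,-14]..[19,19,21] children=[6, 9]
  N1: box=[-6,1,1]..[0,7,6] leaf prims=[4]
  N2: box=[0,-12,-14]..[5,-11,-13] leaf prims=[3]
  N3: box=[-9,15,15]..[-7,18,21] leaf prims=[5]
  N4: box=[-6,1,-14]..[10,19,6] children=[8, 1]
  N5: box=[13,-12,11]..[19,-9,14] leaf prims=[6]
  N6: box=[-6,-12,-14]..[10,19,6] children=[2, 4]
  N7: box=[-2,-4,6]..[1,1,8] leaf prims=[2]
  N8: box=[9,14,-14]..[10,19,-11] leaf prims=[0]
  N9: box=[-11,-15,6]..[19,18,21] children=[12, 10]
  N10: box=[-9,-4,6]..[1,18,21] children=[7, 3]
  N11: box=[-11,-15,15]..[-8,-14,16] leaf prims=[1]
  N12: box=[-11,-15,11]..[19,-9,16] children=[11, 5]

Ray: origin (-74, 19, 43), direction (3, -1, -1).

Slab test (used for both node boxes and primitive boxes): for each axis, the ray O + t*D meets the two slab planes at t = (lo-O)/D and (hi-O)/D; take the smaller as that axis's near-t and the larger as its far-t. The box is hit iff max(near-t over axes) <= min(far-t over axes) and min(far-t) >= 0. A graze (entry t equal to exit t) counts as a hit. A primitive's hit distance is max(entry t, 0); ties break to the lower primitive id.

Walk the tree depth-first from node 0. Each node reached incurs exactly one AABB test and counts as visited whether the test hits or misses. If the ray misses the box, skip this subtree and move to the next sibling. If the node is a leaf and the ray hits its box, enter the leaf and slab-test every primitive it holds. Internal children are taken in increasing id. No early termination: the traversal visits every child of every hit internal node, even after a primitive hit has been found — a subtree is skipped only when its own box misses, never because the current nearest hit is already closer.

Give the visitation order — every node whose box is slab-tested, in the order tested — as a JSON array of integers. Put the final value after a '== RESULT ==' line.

Traverse from the root:
N0 x:[21,31] y:[0,34] z:[22,57] -> hit [22,31], descend [6, 9]
  N6 x:[68/3,28] y:[0,31] z:[37,57] -> miss, prune
  N9 x:[21,31] y:[1,34] z:[22,37] -> hit [22,31], descend [10, 12]
    N10 x:[65/3,25] y:[1,23] z:[22,37] -> hit [22,23], descend [3, 7]
      N3 x:[65/3,67/3] y:[1,4] z:[22,28] -> miss, prune
      N7 x:[24,25] y:[18,23] z:[35,37] -> miss, prune
    N12 x:[21,31] y:[28,34] z:[27,32] -> hit [28,31], descend [5, 11]
      N5 x:[29,31] y:[28,31] z:[29,32] -> hit [29,31] leaf, test {P6@t=29}
      N11 x:[21,22] y:[33,34] z:[27,28] -> miss, prune

order=[0, 6, 9, 10, 3, 7, 12, 5, 11]  |boxes|=9  |leaves|=1  hit=P6

== RESULT ==
[0, 6, 9, 10, 3, 7, 12, 5, 11]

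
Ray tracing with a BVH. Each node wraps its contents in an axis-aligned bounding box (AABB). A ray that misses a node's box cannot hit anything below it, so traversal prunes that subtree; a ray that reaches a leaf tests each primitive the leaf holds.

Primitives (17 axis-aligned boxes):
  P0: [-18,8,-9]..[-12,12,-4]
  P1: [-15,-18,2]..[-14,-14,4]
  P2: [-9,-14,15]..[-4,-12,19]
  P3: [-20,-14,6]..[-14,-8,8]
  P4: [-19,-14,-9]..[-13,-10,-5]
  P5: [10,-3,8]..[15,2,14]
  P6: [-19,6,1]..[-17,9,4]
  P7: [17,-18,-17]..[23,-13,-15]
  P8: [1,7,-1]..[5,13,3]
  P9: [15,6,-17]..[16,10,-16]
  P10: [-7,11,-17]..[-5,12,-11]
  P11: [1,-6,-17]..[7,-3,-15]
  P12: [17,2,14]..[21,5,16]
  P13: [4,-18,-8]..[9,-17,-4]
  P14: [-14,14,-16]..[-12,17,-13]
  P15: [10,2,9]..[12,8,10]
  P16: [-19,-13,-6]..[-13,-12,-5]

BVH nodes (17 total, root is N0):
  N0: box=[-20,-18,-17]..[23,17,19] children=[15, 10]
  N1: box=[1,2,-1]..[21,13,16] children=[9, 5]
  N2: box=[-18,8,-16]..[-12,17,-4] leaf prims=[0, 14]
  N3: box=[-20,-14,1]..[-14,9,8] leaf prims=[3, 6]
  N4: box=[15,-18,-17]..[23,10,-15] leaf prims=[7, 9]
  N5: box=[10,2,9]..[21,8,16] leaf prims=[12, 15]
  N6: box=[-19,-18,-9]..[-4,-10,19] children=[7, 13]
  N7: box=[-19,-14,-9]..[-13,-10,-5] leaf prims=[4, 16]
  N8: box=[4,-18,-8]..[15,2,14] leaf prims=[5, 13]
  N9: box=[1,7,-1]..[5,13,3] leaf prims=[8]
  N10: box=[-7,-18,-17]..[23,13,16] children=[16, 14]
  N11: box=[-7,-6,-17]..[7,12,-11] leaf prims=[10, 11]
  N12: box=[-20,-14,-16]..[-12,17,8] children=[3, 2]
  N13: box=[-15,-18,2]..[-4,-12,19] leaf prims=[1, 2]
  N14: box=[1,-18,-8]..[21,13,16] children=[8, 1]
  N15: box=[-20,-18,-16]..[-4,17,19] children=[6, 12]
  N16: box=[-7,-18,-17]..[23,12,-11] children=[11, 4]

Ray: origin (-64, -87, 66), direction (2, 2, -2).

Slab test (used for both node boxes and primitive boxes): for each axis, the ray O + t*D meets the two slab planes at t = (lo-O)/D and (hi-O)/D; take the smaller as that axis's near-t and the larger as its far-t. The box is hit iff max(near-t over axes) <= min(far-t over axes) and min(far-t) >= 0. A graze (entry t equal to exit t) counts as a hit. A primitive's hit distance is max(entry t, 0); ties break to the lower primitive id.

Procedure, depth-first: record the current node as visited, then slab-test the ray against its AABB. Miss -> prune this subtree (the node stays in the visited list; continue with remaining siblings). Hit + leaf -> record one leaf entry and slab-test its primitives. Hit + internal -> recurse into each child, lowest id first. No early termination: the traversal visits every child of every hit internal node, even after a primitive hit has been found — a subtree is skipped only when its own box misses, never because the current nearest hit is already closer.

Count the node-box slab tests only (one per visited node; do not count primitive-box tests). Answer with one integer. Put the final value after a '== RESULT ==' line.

Walk:
N0 x:[22,87/2] y:[69/2,52] z:[47/2,83/2] -> hit [69/2,83/2], descend [10, 15]
  N10 x:[57/2,87/2] y:[69/2,50] z:[25,83/2] -> hit [69/2,83/2], descend [14, 16]
    N14 x:[65/2,85/2] y:[69/2,50] z:[25,37] -> hit [69/2,37], descend [1, 8]
      N1 x:[65/2,85/2] y:[89/2,50] z:[25,67/2] -> miss, prune
      N8 x:[34,79/2] y:[69/2,89/2] z:[26,37] -> hit [69/2,37] leaf, test {P5(miss), P13@t=35}
    N16 x:[57/2,87/2] y:[69/2,99/2] z:[77/2,83/2] -> hit [77/2,83/2], descend [4, 11]
      N4 x:[79/2,87/2] y:[69/2,97/2] z:[81/2,83/2] -> hit [81/2,83/2] leaf, test {P7(miss), P9(miss)}
      N11 x:[57/2,71/2] y:[81/2,99/2] z:[77/2,83/2] -> miss, prune
  N15 x:[22,30] y:[69/2,52] z:[47/2,41] -> miss, prune

order=[0, 10, 14, 1, 8, 16, 4, 11, 15]  |boxes|=9  |leaves|=2  hit=P13

== RESULT ==
9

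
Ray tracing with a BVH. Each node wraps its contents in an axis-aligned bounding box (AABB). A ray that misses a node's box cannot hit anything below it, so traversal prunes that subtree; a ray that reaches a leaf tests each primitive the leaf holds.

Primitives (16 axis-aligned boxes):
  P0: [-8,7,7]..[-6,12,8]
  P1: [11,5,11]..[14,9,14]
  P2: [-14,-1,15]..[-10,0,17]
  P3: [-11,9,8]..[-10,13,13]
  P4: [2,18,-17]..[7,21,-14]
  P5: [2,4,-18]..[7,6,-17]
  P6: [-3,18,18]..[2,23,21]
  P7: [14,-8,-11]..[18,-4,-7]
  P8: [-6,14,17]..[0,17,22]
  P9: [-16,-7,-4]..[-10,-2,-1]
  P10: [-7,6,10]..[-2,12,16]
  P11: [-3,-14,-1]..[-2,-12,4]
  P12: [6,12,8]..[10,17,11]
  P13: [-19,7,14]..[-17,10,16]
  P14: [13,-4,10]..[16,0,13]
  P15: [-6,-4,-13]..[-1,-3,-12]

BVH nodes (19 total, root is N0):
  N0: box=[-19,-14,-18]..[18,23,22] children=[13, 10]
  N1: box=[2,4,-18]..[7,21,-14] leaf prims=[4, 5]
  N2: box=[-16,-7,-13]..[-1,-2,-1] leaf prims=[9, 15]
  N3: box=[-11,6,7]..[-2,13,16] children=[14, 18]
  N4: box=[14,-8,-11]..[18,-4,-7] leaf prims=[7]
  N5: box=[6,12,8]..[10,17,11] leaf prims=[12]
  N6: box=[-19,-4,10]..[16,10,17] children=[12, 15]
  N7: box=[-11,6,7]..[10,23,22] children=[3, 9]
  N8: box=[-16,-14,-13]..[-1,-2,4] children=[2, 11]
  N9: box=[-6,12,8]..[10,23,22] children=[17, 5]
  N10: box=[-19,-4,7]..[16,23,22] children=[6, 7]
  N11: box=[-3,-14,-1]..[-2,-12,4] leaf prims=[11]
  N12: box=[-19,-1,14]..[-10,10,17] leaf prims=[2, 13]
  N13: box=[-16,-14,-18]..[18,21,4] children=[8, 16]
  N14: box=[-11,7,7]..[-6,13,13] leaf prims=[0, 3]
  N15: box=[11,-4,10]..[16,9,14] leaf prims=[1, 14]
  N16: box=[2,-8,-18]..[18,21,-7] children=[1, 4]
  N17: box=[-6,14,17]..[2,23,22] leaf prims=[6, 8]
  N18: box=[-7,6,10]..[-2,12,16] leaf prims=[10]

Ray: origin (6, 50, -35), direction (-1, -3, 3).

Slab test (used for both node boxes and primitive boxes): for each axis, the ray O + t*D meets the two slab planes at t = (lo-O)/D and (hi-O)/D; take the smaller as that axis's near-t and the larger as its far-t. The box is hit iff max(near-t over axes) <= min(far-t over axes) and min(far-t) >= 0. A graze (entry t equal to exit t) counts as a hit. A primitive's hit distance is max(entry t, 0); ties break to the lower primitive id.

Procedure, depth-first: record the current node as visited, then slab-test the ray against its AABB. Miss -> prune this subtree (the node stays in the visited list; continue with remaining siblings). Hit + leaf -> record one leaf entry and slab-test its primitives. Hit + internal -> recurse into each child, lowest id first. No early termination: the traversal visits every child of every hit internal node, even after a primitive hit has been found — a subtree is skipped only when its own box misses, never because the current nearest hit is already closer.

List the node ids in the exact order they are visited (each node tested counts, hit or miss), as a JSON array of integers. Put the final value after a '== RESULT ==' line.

Walk:
N0 x:[-12,25] y:[9,64/3] z:[17/3,19] -> hit [9,19], descend [10, 13]
  N10 x:[-10,25] y:[9,18] z:[14,19] -> hit [14,18], descend [6, 7]
    N6 x:[-10,25] y:[40/3,18] z:[15,52/3] -> hit [15,52/3], descend [12, 15]
      N12 x:[16,25] y:[40/3,17] z:[49/3,52/3] -> hit [49/3,17] leaf, test {P2@t=50/3, P13(miss)}
      N15 x:[-10,-5] y:[41/3,18] z:[15,49/3] -> miss, prune
    N7 x:[-4,17] y:[9,44/3] z:[14,19] -> hit [14,44/3], descend [3, 9]
      N3 x:[8,17] y:[37/3,44/3] z:[14,17] -> hit [14,44/3], descend [14, 18]
        N14 x:[12,17] y:[37/3,43/3] z:[14,16] -> hit [14,43/3] leaf, test {P0@t=14, P3(miss)}
        N18 x:[8,13] y:[38/3,44/3] z:[15,17] -> miss, prune
      N9 x:[-4,12] y:[9,38/3] z:[43/3,19] -> miss, prune
  N13 x:[-12,22] y:[29/3,64/3] z:[17/3,13] -> hit [29/3,13], descend [8, 16]
    N8 x:[7,22] y:[52/3,64/3] z:[22/3,13] -> miss, prune
    N16 x:[-12,4] y:[29/3,58/3] z:[17/3,28/3] -> miss, prune

Visited [0, 10, 6, 12, 15, 7, 3, 14, 18, 9, 13, 8, 16]. Tests: 13 box, 2 leaf. Nearest: P0.

== RESULT ==
[0, 10, 6, 12, 15, 7, 3, 14, 18, 9, 13, 8, 16]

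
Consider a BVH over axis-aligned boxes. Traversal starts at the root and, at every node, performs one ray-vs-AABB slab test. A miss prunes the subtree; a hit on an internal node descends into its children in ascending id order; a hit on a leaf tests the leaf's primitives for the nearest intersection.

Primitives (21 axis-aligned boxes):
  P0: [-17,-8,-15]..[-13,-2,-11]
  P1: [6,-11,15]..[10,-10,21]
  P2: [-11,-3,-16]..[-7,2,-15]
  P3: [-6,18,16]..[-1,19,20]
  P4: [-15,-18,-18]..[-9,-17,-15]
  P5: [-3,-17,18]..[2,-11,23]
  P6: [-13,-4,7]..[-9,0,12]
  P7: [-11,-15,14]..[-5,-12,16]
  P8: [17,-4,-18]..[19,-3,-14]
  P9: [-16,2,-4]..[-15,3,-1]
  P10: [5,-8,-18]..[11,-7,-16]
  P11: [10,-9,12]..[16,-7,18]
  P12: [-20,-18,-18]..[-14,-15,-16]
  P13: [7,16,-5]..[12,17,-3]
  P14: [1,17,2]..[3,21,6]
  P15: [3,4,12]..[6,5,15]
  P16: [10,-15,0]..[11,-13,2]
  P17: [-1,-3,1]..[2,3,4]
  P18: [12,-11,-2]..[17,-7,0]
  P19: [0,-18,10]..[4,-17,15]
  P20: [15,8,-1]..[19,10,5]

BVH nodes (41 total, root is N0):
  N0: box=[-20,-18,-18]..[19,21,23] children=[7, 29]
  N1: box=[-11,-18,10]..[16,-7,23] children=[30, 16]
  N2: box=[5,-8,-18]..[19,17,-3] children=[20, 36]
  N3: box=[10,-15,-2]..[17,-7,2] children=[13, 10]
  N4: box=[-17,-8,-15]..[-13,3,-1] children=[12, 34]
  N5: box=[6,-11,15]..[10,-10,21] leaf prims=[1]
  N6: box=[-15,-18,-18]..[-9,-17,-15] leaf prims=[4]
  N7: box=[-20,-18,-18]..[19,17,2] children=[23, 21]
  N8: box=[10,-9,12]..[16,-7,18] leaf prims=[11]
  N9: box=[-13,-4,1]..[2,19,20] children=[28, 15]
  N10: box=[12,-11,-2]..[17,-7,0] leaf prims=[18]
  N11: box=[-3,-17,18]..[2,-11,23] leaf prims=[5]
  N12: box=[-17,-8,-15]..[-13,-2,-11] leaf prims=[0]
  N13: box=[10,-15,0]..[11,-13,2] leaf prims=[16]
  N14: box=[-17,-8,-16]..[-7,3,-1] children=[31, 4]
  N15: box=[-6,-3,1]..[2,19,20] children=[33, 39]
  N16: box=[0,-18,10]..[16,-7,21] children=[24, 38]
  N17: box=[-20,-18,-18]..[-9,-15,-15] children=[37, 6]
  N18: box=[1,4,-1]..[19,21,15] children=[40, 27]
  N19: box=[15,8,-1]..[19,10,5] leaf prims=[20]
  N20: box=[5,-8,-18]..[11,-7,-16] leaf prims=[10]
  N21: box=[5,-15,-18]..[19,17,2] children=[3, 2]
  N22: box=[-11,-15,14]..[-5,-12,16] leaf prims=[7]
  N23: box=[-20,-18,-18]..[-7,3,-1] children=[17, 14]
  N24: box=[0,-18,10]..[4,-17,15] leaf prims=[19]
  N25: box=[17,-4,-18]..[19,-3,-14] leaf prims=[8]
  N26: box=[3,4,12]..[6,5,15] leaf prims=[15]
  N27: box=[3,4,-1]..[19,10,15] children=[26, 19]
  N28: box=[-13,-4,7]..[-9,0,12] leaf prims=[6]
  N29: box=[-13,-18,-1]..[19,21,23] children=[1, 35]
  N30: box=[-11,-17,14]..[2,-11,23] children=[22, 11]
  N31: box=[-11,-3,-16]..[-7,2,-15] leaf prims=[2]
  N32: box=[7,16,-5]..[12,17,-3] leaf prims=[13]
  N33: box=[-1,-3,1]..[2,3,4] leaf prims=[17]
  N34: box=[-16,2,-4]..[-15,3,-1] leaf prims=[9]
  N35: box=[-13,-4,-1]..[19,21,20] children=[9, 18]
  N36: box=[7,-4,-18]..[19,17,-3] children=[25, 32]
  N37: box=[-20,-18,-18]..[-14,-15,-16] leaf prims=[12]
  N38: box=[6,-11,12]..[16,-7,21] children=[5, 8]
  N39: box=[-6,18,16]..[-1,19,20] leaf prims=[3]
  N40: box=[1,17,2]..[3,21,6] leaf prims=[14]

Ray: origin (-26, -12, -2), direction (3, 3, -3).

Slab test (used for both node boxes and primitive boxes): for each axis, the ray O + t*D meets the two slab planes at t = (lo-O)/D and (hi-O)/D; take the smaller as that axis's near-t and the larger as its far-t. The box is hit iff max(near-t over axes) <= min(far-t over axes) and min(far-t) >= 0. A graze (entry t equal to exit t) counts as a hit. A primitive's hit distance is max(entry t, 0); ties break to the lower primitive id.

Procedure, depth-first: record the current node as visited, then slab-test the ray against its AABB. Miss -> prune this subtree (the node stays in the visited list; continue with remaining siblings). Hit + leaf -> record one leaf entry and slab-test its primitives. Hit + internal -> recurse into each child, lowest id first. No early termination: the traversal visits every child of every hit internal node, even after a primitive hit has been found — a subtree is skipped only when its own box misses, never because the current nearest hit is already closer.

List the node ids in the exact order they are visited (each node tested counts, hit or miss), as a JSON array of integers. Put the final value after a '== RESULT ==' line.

Walk:
N0 x:[2,15] y:[-2,11] z:[-25/3,16/3] -> hit [2,16/3], descend [7, 29]
  N7 x:[2,15] y:[-2,29/3] z:[-4/3,16/3] -> hit [2,16/3], descend [21, 23]
    N21 x:[31/3,15] y:[-1,29/3] z:[-4/3,16/3] -> miss, prune
    N23 x:[2,19/3] y:[-2,5] z:[-1/3,16/3] -> hit [2,5], descend [14, 17]
      N14 x:[3,19/3] y:[4/3,5] z:[-1/3,14/3] -> hit [3,14/3], descend [4, 31]
        N4 x:[3,13/3] y:[4/3,5] z:[-1/3,13/3] -> hit [3,13/3], descend [12, 34]
          N12 x:[3,13/3] y:[4/3,10/3] z:[3,13/3] -> hit [3,10/3] leaf, test {P0@t=3}
          N34 x:[10/3,11/3] y:[14/3,5] z:[-1/3,2/3] -> miss, prune
        N31 x:[5,19/3] y:[3,14/3] z:[13/3,14/3] -> miss, prune
      N17 x:[2,17/3] y:[-2,-1] z:[13/3,16/3] -> miss, prune
  N29 x:[13/3,15] y:[-2,11] z:[-25/3,-1/3] -> miss, prune

Visited [0, 7, 21, 23, 14, 4, 12, 34, 31, 17, 29]. Tests: 11 box, 1 leaf. Nearest: P0.

== RESULT ==
[0, 7, 21, 23, 14, 4, 12, 34, 31, 17, 29]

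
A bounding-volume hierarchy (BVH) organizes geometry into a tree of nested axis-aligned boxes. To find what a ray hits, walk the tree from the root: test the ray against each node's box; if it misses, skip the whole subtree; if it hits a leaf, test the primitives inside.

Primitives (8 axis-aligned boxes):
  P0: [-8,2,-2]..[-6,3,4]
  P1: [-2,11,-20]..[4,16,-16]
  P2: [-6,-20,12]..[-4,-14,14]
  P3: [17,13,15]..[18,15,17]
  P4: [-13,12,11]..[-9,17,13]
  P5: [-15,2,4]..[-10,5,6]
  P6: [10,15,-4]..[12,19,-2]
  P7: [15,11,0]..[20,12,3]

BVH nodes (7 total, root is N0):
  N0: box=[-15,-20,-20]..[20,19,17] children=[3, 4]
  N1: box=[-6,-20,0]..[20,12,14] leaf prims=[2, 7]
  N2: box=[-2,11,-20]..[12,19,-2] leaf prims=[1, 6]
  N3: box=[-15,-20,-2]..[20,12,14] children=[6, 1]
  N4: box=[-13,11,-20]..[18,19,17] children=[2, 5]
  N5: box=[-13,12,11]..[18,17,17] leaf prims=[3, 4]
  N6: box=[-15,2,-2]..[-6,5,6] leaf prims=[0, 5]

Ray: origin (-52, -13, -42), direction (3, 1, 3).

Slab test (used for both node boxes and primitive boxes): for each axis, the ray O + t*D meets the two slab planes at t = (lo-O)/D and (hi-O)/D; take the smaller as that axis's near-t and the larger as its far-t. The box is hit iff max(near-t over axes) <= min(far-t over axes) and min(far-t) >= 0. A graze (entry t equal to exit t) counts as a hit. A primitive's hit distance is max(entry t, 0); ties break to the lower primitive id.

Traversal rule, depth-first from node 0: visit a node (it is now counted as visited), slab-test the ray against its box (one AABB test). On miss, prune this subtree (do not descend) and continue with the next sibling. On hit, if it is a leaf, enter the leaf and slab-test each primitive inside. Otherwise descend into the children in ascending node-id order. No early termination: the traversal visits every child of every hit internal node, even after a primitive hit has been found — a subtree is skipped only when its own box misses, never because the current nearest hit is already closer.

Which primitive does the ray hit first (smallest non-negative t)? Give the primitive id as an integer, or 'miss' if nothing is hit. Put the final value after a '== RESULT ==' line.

Walk:
N0 x:[37/3,24] y:[-7,32] z:[22/3,59/3] -> hit [37/3,59/3], descend [3, 4]
  N3 x:[37/3,24] y:[-7,25] z:[40/3,56/3] -> hit [40/3,56/3], descend [1, 6]
    N1 x:[46/3,24] y:[-7,25] z:[14,56/3] -> hit [46/3,56/3] leaf, test {P2(miss), P7(miss)}
    N6 x:[37/3,46/3] y:[15,18] z:[40/3,16] -> hit [15,46/3] leaf, test {P0@t=15, P5(miss)}
  N4 x:[13,70/3] y:[24,32] z:[22/3,59/3] -> miss, prune

5 AABB tests over nodes [0, 3, 1, 6, 4]; 2 leaves entered; closest P0.

== RESULT ==
0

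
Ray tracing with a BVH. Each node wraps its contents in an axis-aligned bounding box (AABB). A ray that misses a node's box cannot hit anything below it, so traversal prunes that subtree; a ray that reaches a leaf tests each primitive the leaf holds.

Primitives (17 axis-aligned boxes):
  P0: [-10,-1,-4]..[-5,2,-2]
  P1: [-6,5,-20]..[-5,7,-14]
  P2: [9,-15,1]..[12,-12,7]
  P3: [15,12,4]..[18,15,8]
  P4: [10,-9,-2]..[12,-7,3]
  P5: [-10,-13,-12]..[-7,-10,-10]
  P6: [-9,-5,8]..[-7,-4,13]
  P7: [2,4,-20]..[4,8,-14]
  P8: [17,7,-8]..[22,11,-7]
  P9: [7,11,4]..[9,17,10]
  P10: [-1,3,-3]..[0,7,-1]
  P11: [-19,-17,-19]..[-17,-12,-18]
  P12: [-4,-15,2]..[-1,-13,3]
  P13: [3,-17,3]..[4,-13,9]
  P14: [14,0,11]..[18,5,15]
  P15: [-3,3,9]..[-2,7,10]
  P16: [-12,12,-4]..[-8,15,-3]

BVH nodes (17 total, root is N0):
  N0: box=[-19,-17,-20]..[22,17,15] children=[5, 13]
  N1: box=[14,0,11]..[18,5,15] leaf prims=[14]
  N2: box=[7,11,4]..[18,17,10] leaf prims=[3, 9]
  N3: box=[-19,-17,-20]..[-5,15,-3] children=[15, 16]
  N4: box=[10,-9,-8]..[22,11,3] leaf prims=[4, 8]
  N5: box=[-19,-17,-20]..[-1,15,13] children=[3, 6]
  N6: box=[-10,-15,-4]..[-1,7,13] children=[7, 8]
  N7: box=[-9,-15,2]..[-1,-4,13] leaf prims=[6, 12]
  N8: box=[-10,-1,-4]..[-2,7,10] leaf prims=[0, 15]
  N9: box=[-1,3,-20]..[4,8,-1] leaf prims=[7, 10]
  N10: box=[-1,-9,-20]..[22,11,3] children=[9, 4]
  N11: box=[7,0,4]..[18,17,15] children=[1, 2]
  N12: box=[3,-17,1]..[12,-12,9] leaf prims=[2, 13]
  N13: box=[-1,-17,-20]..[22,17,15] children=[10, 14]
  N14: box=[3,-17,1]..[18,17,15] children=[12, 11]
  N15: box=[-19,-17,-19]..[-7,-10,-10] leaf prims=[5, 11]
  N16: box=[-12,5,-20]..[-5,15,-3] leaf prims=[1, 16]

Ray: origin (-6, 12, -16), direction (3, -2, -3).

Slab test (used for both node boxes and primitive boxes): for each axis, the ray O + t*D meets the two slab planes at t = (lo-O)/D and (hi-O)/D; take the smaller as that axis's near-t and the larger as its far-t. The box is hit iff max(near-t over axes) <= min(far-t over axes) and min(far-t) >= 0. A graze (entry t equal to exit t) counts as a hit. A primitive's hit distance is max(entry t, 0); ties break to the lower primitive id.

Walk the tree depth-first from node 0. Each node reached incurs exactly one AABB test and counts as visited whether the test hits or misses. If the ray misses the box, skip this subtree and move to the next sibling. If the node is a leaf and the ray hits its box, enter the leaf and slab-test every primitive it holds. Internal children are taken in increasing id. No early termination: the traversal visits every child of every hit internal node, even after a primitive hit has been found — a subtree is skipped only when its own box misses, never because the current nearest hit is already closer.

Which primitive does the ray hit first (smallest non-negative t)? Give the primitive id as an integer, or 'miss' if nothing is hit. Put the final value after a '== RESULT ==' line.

Walk:
N0 x:[-13/3,28/3] y:[-5/2,29/2] z:[-31/3,4/3] -> hit [-5/2,4/3], descend [5, 13]
  N5 x:[-13/3,5/3] y:[-3/2,29/2] z:[-29/3,4/3] -> hit [-3/2,4/3], descend [3, 6]
    N3 x:[-13/3,1/3] y:[-3/2,29/2] z:[-13/3,4/3] -> hit [-3/2,1/3], descend [15, 16]
      N15 x:[-13/3,-1/3] y:[11,29/2] z:[-2,1] -> miss, prune
      N16 x:[-2,1/3] y:[-3/2,7/2] z:[-13/3,4/3] -> hit [-3/2,1/3] leaf, test {P1(miss), P16(miss)}
    N6 x:[-4/3,5/3] y:[5/2,27/2] z:[-29/3,-4] -> miss, prune
  N13 x:[5/3,28/3] y:[-5/2,29/2] z:[-31/3,4/3] -> miss, prune

Visited [0, 5, 3, 15, 16, 6, 13]. Tests: 7 box, 1 leaf. Nearest: miss.

== RESULT ==
miss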